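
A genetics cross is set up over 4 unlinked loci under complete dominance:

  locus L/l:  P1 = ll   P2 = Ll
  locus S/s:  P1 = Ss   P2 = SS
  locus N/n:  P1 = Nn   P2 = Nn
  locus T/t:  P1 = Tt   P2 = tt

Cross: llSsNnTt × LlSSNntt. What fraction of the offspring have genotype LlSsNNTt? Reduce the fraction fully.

P(LlSsNNTt) = 1/32

llSsNnTt gametes: lSNT×2, lSNt×2, lSnT×2, lSnt×2, lsNT×2, lsNt×2, lsnT×2, lsnt×2
LlSSNntt gametes: LSNt×4, LSnt×4, lSNt×4, lSnt×4
llSsNnTt×LlSSNntt grid (16·16=256): LlSSNNTt=8 LlSSNNtt=8 LlSSNnTt=16 LlSSNntt=16 LlSSnnTt=8 LlSSnntt=8 LlSsNNTt=8 LlSsNNtt=8 LlSsNnTt=16 LlSsNntt=16 LlSsnnTt=8 LlSsnntt=8 llSSNNTt=8 llSSNNtt=8 llSSNnTt=16 llSSNntt=16 llSSnnTt=8 llSSnntt=8 llSsNNTt=8 llSsNNtt=8 llSsNnTt=16 llSsNntt=16 llSsnnTt=8 llSsnntt=8
LlSsNNTt hits 8/256; gcd=8; 8÷8/256÷8 = 1/32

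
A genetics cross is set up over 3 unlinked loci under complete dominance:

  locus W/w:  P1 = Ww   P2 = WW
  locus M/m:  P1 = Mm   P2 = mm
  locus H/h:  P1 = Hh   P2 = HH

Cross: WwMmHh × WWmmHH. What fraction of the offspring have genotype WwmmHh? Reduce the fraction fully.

WwMmHh gametes: WMH×1, WMh×1, WmH×1, Wmh×1, wMH×1, wMh×1, wmH×1, wmh×1
WWmmHH gametes: WmH×8
WwMmHh×WWmmHH grid (8·8=64): WWMmHH=8 WWMmHh=8 WWmmHH=8 WWmmHh=8 WwMmHH=8 WwMmHh=8 WwmmHH=8 WwmmHh=8
WwmmHh hits 8/64; gcd=8; 8÷8/64÷8 = 1/8

P(WwmmHh) = 1/8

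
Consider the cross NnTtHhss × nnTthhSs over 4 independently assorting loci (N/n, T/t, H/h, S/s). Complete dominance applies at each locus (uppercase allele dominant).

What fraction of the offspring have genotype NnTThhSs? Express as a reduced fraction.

P(NnTThhSs) = 1/32

NnTtHhss gametes: NTHs×2, NThs×2, NtHs×2, Nths×2, nTHs×2, nThs×2, ntHs×2, nths×2
nnTthhSs gametes: nThS×4, nThs×4, nthS×4, nths×4
NnTtHhss×nnTthhSs grid (16·16=256): NnTTHhSs=8 NnTTHhss=8 NnTThhSs=8 NnTThhss=8 NnTtHhSs=16 NnTtHhss=16 NnTthhSs=16 NnTthhss=16 NnttHhSs=8 NnttHhss=8 NntthhSs=8 Nntthhss=8 nnTTHhSs=8 nnTTHhss=8 nnTThhSs=8 nnTThhss=8 nnTtHhSs=16 nnTtHhss=16 nnTthhSs=16 nnTthhss=16 nnttHhSs=8 nnttHhss=8 nntthhSs=8 nntthhss=8
NnTThhSs hits 8/256; gcd=8; 8÷8/256÷8 = 1/32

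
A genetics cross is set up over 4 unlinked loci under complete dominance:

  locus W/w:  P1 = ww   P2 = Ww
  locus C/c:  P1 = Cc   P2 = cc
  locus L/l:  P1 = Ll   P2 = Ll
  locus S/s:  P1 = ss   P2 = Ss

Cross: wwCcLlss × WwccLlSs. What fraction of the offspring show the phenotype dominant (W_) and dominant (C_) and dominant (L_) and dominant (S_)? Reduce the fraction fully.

wwCcLlss gametes: wCLs×4, wCls×4, wcLs×4, wcls×4
WwccLlSs gametes: WcLS×2, WcLs×2, WclS×2, Wcls×2, wcLS×2, wcLs×2, wclS×2, wcls×2
wwCcLlss×WwccLlSs grid (16·16=256): WwCcLLSs=8 WwCcLLss=8 WwCcLlSs=16 WwCcLlss=16 WwCcllSs=8 WwCcllss=8 WwccLLSs=8 WwccLLss=8 WwccLlSs=16 WwccLlss=16 WwccllSs=8 Wwccllss=8 wwCcLLSs=8 wwCcLLss=8 wwCcLlSs=16 wwCcLlss=16 wwCcllSs=8 wwCcllss=8 wwccLLSs=8 wwccLLss=8 wwccLlSs=16 wwccLlss=16 wwccllSs=8 wwccllss=8
W_ C_ L_ S_ hits 24/256; gcd=8; 24÷8/256÷8 = 3/32

P(W_ C_ L_ S_) = 3/32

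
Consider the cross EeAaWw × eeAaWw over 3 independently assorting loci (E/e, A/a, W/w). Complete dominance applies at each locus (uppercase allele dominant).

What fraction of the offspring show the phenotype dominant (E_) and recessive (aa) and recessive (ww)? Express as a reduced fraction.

P(E_ aa ww) = 1/32

EeAaWw gametes: EAW×1, EAw×1, EaW×1, Eaw×1, eAW×1, eAw×1, eaW×1, eaw×1
eeAaWw gametes: eAW×2, eAw×2, eaW×2, eaw×2
EeAaWw×eeAaWw grid (8·8=64): EeAAWW=2 EeAAWw=4 EeAAww=2 EeAaWW=4 EeAaWw=8 EeAaww=4 EeaaWW=2 EeaaWw=4 Eeaaww=2 eeAAWW=2 eeAAWw=4 eeAAww=2 eeAaWW=4 eeAaWw=8 eeAaww=4 eeaaWW=2 eeaaWw=4 eeaaww=2
E_ aa ww hits 2/64; gcd=2; 2÷2/64÷2 = 1/32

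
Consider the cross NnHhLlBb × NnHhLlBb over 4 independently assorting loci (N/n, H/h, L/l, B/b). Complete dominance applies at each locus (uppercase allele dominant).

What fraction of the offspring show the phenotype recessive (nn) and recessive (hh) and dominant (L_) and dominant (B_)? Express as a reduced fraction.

NnHhLlBb gametes: NHLB×1, NHLb×1, NHlB×1, NHlb×1, NhLB×1, NhLb×1, NhlB×1, Nhlb×1, nHLB×1, nHLb×1, nHlB×1, nHlb×1, nhLB×1, nhLb×1, nhlB×1, nhlb×1
NnHhLlBb gametes: NHLB×1, NHLb×1, NHlB×1, NHlb×1, NhLB×1, NhLb×1, NhlB×1, Nhlb×1, nHLB×1, nHLb×1, nHlB×1, nHlb×1, nhLB×1, nhLb×1, nhlB×1, nhlb×1
NnHhLlBb×NnHhLlBb grid (16·16=256): NNHHLLBB=1 NNHHLLBb=2 NNHHLLbb=1 NNHHLlBB=2 NNHHLlBb=4 NNHHLlbb=2 NNHHllBB=1 NNHHllBb=2 NNHHllbb=1 NNHhLLBB=2 NNHhLLBb=4 NNHhLLbb=2 NNHhLlBB=4 NNHhLlBb=8 NNHhLlbb=4 NNHhllBB=2 NNHhllBb=4 NNHhllbb=2 NNhhLLBB=1 NNhhLLBb=2 NNhhLLbb=1 NNhhLlBB=2 NNhhLlBb=4 NNhhLlbb=2 NNhhllBB=1 NNhhllBb=2 NNhhllbb=1 NnHHLLBB=2 NnHHLLBb=4 NnHHLLbb=2 NnHHLlBB=4 NnHHLlBb=8 NnHHLlbb=4 NnHHllBB=2 NnHHllBb=4 NnHHllbb=2 NnHhLLBB=4 NnHhLLBb=8 NnHhLLbb=4 NnHhLlBB=8 NnHhLlBb=16 NnHhLlbb=8 NnHhllBB=4 NnHhllBb=8 NnHhllbb=4 NnhhLLBB=2 NnhhLLBb=4 NnhhLLbb=2 NnhhLlBB=4 NnhhLlBb=8 NnhhLlbb=4 NnhhllBB=2 NnhhllBb=4 Nnhhllbb=2 nnHHLLBB=1 nnHHLLBb=2 nnHHLLbb=1 nnHHLlBB=2 nnHHLlBb=4 nnHHLlbb=2 nnHHllBB=1 nnHHllBb=2 nnHHllbb=1 nnHhLLBB=2 nnHhLLBb=4 nnHhLLbb=2 nnHhLlBB=4 nnHhLlBb=8 nnHhLlbb=4 nnHhllBB=2 nnHhllBb=4 nnHhllbb=2 nnhhLLBB=1 nnhhLLBb=2 nnhhLLbb=1 nnhhLlBB=2 nnhhLlBb=4 nnhhLlbb=2 nnhhllBB=1 nnhhllBb=2 nnhhllbb=1
nn hh L_ B_ hits 9/256; gcd=1; 9÷1/256÷1 = 9/256

P(nn hh L_ B_) = 9/256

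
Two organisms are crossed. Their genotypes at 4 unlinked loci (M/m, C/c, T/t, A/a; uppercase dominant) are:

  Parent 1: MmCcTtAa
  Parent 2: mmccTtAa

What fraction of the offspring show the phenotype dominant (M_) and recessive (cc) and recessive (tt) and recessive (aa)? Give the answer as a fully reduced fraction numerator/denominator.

MmCcTtAa gametes: MCTA×1, MCTa×1, MCtA×1, MCta×1, McTA×1, McTa×1, MctA×1, Mcta×1, mCTA×1, mCTa×1, mCtA×1, mCta×1, mcTA×1, mcTa×1, mctA×1, mcta×1
mmccTtAa gametes: mcTA×4, mcTa×4, mctA×4, mcta×4
MmCcTtAa×mmccTtAa grid (16·16=256): MmCcTTAA=4 MmCcTTAa=8 MmCcTTaa=4 MmCcTtAA=8 MmCcTtAa=16 MmCcTtaa=8 MmCcttAA=4 MmCcttAa=8 MmCcttaa=4 MmccTTAA=4 MmccTTAa=8 MmccTTaa=4 MmccTtAA=8 MmccTtAa=16 MmccTtaa=8 MmccttAA=4 MmccttAa=8 Mmccttaa=4 mmCcTTAA=4 mmCcTTAa=8 mmCcTTaa=4 mmCcTtAA=8 mmCcTtAa=16 mmCcTtaa=8 mmCcttAA=4 mmCcttAa=8 mmCcttaa=4 mmccTTAA=4 mmccTTAa=8 mmccTTaa=4 mmccTtAA=8 mmccTtAa=16 mmccTtaa=8 mmccttAA=4 mmccttAa=8 mmccttaa=4
M_ cc tt aa hits 4/256; gcd=4; 4÷4/256÷4 = 1/64

P(M_ cc tt aa) = 1/64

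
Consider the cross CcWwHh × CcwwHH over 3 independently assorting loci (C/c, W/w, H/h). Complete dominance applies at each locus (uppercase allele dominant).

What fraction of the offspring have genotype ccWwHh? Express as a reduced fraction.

CcWwHh gametes: CWH×1, CWh×1, CwH×1, Cwh×1, cWH×1, cWh×1, cwH×1, cwh×1
CcwwHH gametes: CwH×4, cwH×4
CcWwHh×CcwwHH grid (8·8=64): CCWwHH=4 CCWwHh=4 CCwwHH=4 CCwwHh=4 CcWwHH=8 CcWwHh=8 CcwwHH=8 CcwwHh=8 ccWwHH=4 ccWwHh=4 ccwwHH=4 ccwwHh=4
ccWwHh hits 4/64; gcd=4; 4÷4/64÷4 = 1/16

P(ccWwHh) = 1/16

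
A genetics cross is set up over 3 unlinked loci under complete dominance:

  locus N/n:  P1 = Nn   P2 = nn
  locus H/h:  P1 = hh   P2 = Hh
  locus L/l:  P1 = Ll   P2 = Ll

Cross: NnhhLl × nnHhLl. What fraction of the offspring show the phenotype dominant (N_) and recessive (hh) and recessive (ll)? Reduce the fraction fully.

NnhhLl gametes: NhL×2, Nhl×2, nhL×2, nhl×2
nnHhLl gametes: nHL×2, nHl×2, nhL×2, nhl×2
NnhhLl×nnHhLl grid (8·8=64): NnHhLL=4 NnHhLl=8 NnHhll=4 NnhhLL=4 NnhhLl=8 Nnhhll=4 nnHhLL=4 nnHhLl=8 nnHhll=4 nnhhLL=4 nnhhLl=8 nnhhll=4
N_ hh ll hits 4/64; gcd=4; 4÷4/64÷4 = 1/16

P(N_ hh ll) = 1/16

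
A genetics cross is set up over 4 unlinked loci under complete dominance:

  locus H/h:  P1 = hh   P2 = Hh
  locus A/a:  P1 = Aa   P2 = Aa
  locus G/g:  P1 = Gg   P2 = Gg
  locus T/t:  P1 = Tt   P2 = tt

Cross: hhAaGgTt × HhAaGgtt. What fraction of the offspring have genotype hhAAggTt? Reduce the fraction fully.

hhAaGgTt gametes: hAGT×2, hAGt×2, hAgT×2, hAgt×2, haGT×2, haGt×2, hagT×2, hagt×2
HhAaGgtt gametes: HAGt×2, HAgt×2, HaGt×2, Hagt×2, hAGt×2, hAgt×2, haGt×2, hagt×2
hhAaGgTt×HhAaGgtt grid (16·16=256): HhAAGGTt=4 HhAAGGtt=4 HhAAGgTt=8 HhAAGgtt=8 HhAAggTt=4 HhAAggtt=4 HhAaGGTt=8 HhAaGGtt=8 HhAaGgTt=16 HhAaGgtt=16 HhAaggTt=8 HhAaggtt=8 HhaaGGTt=4 HhaaGGtt=4 HhaaGgTt=8 HhaaGgtt=8 HhaaggTt=4 Hhaaggtt=4 hhAAGGTt=4 hhAAGGtt=4 hhAAGgTt=8 hhAAGgtt=8 hhAAggTt=4 hhAAggtt=4 hhAaGGTt=8 hhAaGGtt=8 hhAaGgTt=16 hhAaGgtt=16 hhAaggTt=8 hhAaggtt=8 hhaaGGTt=4 hhaaGGtt=4 hhaaGgTt=8 hhaaGgtt=8 hhaaggTt=4 hhaaggtt=4
hhAAggTt hits 4/256; gcd=4; 4÷4/256÷4 = 1/64

P(hhAAggTt) = 1/64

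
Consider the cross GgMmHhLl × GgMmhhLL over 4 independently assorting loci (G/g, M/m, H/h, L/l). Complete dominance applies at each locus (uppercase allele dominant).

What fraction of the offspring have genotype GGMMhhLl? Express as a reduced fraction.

P(GGMMhhLl) = 1/64

GgMmHhLl gametes: GMHL×1, GMHl×1, GMhL×1, GMhl×1, GmHL×1, GmHl×1, GmhL×1, Gmhl×1, gMHL×1, gMHl×1, gMhL×1, gMhl×1, gmHL×1, gmHl×1, gmhL×1, gmhl×1
GgMmhhLL gametes: GMhL×4, GmhL×4, gMhL×4, gmhL×4
GgMmHhLl×GgMmhhLL grid (16·16=256): GGMMHhLL=4 GGMMHhLl=4 GGMMhhLL=4 GGMMhhLl=4 GGMmHhLL=8 GGMmHhLl=8 GGMmhhLL=8 GGMmhhLl=8 GGmmHhLL=4 GGmmHhLl=4 GGmmhhLL=4 GGmmhhLl=4 GgMMHhLL=8 GgMMHhLl=8 GgMMhhLL=8 GgMMhhLl=8 GgMmHhLL=16 GgMmHhLl=16 GgMmhhLL=16 GgMmhhLl=16 GgmmHhLL=8 GgmmHhLl=8 GgmmhhLL=8 GgmmhhLl=8 ggMMHhLL=4 ggMMHhLl=4 ggMMhhLL=4 ggMMhhLl=4 ggMmHhLL=8 ggMmHhLl=8 ggMmhhLL=8 ggMmhhLl=8 ggmmHhLL=4 ggmmHhLl=4 ggmmhhLL=4 ggmmhhLl=4
GGMMhhLl hits 4/256; gcd=4; 4÷4/256÷4 = 1/64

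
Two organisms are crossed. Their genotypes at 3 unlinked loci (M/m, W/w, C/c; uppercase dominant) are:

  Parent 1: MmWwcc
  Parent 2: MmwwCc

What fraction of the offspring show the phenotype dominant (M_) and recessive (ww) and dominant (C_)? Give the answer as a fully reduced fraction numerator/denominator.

P(M_ ww C_) = 3/16

MmWwcc gametes: MWc×2, Mwc×2, mWc×2, mwc×2
MmwwCc gametes: MwC×2, Mwc×2, mwC×2, mwc×2
MmWwcc×MmwwCc grid (8·8=64): MMWwCc=4 MMWwcc=4 MMwwCc=4 MMwwcc=4 MmWwCc=8 MmWwcc=8 MmwwCc=8 Mmwwcc=8 mmWwCc=4 mmWwcc=4 mmwwCc=4 mmwwcc=4
M_ ww C_ hits 12/64; gcd=4; 12÷4/64÷4 = 3/16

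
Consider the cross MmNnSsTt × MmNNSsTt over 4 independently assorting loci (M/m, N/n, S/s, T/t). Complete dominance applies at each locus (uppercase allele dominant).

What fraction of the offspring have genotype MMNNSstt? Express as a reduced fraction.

MmNnSsTt gametes: MNST×1, MNSt×1, MNsT×1, MNst×1, MnST×1, MnSt×1, MnsT×1, Mnst×1, mNST×1, mNSt×1, mNsT×1, mNst×1, mnST×1, mnSt×1, mnsT×1, mnst×1
MmNNSsTt gametes: MNST×2, MNSt×2, MNsT×2, MNst×2, mNST×2, mNSt×2, mNsT×2, mNst×2
MmNnSsTt×MmNNSsTt grid (16·16=256): MMNNSSTT=2 MMNNSSTt=4 MMNNSStt=2 MMNNSsTT=4 MMNNSsTt=8 MMNNSstt=4 MMNNssTT=2 MMNNssTt=4 MMNNsstt=2 MMNnSSTT=2 MMNnSSTt=4 MMNnSStt=2 MMNnSsTT=4 MMNnSsTt=8 MMNnSstt=4 MMNnssTT=2 MMNnssTt=4 MMNnsstt=2 MmNNSSTT=4 MmNNSSTt=8 MmNNSStt=4 MmNNSsTT=8 MmNNSsTt=16 MmNNSstt=8 MmNNssTT=4 MmNNssTt=8 MmNNsstt=4 MmNnSSTT=4 MmNnSSTt=8 MmNnSStt=4 MmNnSsTT=8 MmNnSsTt=16 MmNnSstt=8 MmNnssTT=4 MmNnssTt=8 MmNnsstt=4 mmNNSSTT=2 mmNNSSTt=4 mmNNSStt=2 mmNNSsTT=4 mmNNSsTt=8 mmNNSstt=4 mmNNssTT=2 mmNNssTt=4 mmNNsstt=2 mmNnSSTT=2 mmNnSSTt=4 mmNnSStt=2 mmNnSsTT=4 mmNnSsTt=8 mmNnSstt=4 mmNnssTT=2 mmNnssTt=4 mmNnsstt=2
MMNNSstt hits 4/256; gcd=4; 4÷4/256÷4 = 1/64

P(MMNNSstt) = 1/64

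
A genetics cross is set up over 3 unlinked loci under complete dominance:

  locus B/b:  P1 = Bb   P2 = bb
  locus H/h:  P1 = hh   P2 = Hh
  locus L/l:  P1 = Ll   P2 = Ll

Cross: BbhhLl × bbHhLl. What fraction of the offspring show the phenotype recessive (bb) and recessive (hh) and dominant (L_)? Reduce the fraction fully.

P(bb hh L_) = 3/16

BbhhLl gametes: BhL×2, Bhl×2, bhL×2, bhl×2
bbHhLl gametes: bHL×2, bHl×2, bhL×2, bhl×2
BbhhLl×bbHhLl grid (8·8=64): BbHhLL=4 BbHhLl=8 BbHhll=4 BbhhLL=4 BbhhLl=8 Bbhhll=4 bbHhLL=4 bbHhLl=8 bbHhll=4 bbhhLL=4 bbhhLl=8 bbhhll=4
bb hh L_ hits 12/64; gcd=4; 12÷4/64÷4 = 3/16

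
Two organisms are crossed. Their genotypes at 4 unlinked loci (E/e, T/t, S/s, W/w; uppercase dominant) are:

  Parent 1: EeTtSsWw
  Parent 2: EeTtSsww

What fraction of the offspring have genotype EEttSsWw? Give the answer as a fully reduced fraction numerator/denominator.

P(EEttSsWw) = 1/64

EeTtSsWw gametes: ETSW×1, ETSw×1, ETsW×1, ETsw×1, EtSW×1, EtSw×1, EtsW×1, Etsw×1, eTSW×1, eTSw×1, eTsW×1, eTsw×1, etSW×1, etSw×1, etsW×1, etsw×1
EeTtSsww gametes: ETSw×2, ETsw×2, EtSw×2, Etsw×2, eTSw×2, eTsw×2, etSw×2, etsw×2
EeTtSsWw×EeTtSsww grid (16·16=256): EETTSSWw=2 EETTSSww=2 EETTSsWw=4 EETTSsww=4 EETTssWw=2 EETTssww=2 EETtSSWw=4 EETtSSww=4 EETtSsWw=8 EETtSsww=8 EETtssWw=4 EETtssww=4 EEttSSWw=2 EEttSSww=2 EEttSsWw=4 EEttSsww=4 EEttssWw=2 EEttssww=2 EeTTSSWw=4 EeTTSSww=4 EeTTSsWw=8 EeTTSsww=8 EeTTssWw=4 EeTTssww=4 EeTtSSWw=8 EeTtSSww=8 EeTtSsWw=16 EeTtSsww=16 EeTtssWw=8 EeTtssww=8 EettSSWw=4 EettSSww=4 EettSsWw=8 EettSsww=8 EettssWw=4 Eettssww=4 eeTTSSWw=2 eeTTSSww=2 eeTTSsWw=4 eeTTSsww=4 eeTTssWw=2 eeTTssww=2 eeTtSSWw=4 eeTtSSww=4 eeTtSsWw=8 eeTtSsww=8 eeTtssWw=4 eeTtssww=4 eettSSWw=2 eettSSww=2 eettSsWw=4 eettSsww=4 eettssWw=2 eettssww=2
EEttSsWw hits 4/256; gcd=4; 4÷4/256÷4 = 1/64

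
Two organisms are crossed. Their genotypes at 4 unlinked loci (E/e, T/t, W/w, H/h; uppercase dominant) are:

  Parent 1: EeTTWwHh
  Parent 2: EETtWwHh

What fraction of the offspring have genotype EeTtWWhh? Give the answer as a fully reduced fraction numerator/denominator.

P(EeTtWWhh) = 1/64

EeTTWwHh gametes: ETWH×2, ETWh×2, ETwH×2, ETwh×2, eTWH×2, eTWh×2, eTwH×2, eTwh×2
EETtWwHh gametes: ETWH×2, ETWh×2, ETwH×2, ETwh×2, EtWH×2, EtWh×2, EtwH×2, Etwh×2
EeTTWwHh×EETtWwHh grid (16·16=256): EETTWWHH=4 EETTWWHh=8 EETTWWhh=4 EETTWwHH=8 EETTWwHh=16 EETTWwhh=8 EETTwwHH=4 EETTwwHh=8 EETTwwhh=4 EETtWWHH=4 EETtWWHh=8 EETtWWhh=4 EETtWwHH=8 EETtWwHh=16 EETtWwhh=8 EETtwwHH=4 EETtwwHh=8 EETtwwhh=4 EeTTWWHH=4 EeTTWWHh=8 EeTTWWhh=4 EeTTWwHH=8 EeTTWwHh=16 EeTTWwhh=8 EeTTwwHH=4 EeTTwwHh=8 EeTTwwhh=4 EeTtWWHH=4 EeTtWWHh=8 EeTtWWhh=4 EeTtWwHH=8 EeTtWwHh=16 EeTtWwhh=8 EeTtwwHH=4 EeTtwwHh=8 EeTtwwhh=4
EeTtWWhh hits 4/256; gcd=4; 4÷4/256÷4 = 1/64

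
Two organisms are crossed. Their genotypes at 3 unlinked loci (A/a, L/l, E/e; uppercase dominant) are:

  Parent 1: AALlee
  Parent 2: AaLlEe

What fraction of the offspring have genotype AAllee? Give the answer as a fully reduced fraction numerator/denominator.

P(AAllee) = 1/16

AALlee gametes: ALe×4, Ale×4
AaLlEe gametes: ALE×1, ALe×1, AlE×1, Ale×1, aLE×1, aLe×1, alE×1, ale×1
AALlee×AaLlEe grid (8·8=64): AALLEe=4 AALLee=4 AALlEe=8 AALlee=8 AAllEe=4 AAllee=4 AaLLEe=4 AaLLee=4 AaLlEe=8 AaLlee=8 AallEe=4 Aallee=4
AAllee hits 4/64; gcd=4; 4÷4/64÷4 = 1/16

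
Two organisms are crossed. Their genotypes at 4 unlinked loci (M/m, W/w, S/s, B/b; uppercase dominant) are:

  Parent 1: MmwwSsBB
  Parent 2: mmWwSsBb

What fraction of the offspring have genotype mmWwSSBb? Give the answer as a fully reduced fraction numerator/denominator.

P(mmWwSSBb) = 1/32

MmwwSsBB gametes: MwSB×4, MwsB×4, mwSB×4, mwsB×4
mmWwSsBb gametes: mWSB×2, mWSb×2, mWsB×2, mWsb×2, mwSB×2, mwSb×2, mwsB×2, mwsb×2
MmwwSsBB×mmWwSsBb grid (16·16=256): MmWwSSBB=8 MmWwSSBb=8 MmWwSsBB=16 MmWwSsBb=16 MmWwssBB=8 MmWwssBb=8 MmwwSSBB=8 MmwwSSBb=8 MmwwSsBB=16 MmwwSsBb=16 MmwwssBB=8 MmwwssBb=8 mmWwSSBB=8 mmWwSSBb=8 mmWwSsBB=16 mmWwSsBb=16 mmWwssBB=8 mmWwssBb=8 mmwwSSBB=8 mmwwSSBb=8 mmwwSsBB=16 mmwwSsBb=16 mmwwssBB=8 mmwwssBb=8
mmWwSSBb hits 8/256; gcd=8; 8÷8/256÷8 = 1/32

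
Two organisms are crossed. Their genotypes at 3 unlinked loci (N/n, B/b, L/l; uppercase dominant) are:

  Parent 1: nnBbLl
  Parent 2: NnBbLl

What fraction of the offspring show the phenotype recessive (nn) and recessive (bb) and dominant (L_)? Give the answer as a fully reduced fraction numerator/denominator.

nnBbLl gametes: nBL×2, nBl×2, nbL×2, nbl×2
NnBbLl gametes: NBL×1, NBl×1, NbL×1, Nbl×1, nBL×1, nBl×1, nbL×1, nbl×1
nnBbLl×NnBbLl grid (8·8=64): NnBBLL=2 NnBBLl=4 NnBBll=2 NnBbLL=4 NnBbLl=8 NnBbll=4 NnbbLL=2 NnbbLl=4 Nnbbll=2 nnBBLL=2 nnBBLl=4 nnBBll=2 nnBbLL=4 nnBbLl=8 nnBbll=4 nnbbLL=2 nnbbLl=4 nnbbll=2
nn bb L_ hits 6/64; gcd=2; 6÷2/64÷2 = 3/32

P(nn bb L_) = 3/32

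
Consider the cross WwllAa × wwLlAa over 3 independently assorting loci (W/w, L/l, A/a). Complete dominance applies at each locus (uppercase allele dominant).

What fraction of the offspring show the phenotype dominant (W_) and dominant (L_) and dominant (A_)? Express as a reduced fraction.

P(W_ L_ A_) = 3/16

WwllAa gametes: WlA×2, Wla×2, wlA×2, wla×2
wwLlAa gametes: wLA×2, wLa×2, wlA×2, wla×2
WwllAa×wwLlAa grid (8·8=64): WwLlAA=4 WwLlAa=8 WwLlaa=4 WwllAA=4 WwllAa=8 Wwllaa=4 wwLlAA=4 wwLlAa=8 wwLlaa=4 wwllAA=4 wwllAa=8 wwllaa=4
W_ L_ A_ hits 12/64; gcd=4; 12÷4/64÷4 = 3/16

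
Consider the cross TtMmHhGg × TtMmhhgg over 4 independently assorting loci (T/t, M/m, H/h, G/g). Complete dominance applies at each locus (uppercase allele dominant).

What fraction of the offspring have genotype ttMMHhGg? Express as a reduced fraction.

TtMmHhGg gametes: TMHG×1, TMHg×1, TMhG×1, TMhg×1, TmHG×1, TmHg×1, TmhG×1, Tmhg×1, tMHG×1, tMHg×1, tMhG×1, tMhg×1, tmHG×1, tmHg×1, tmhG×1, tmhg×1
TtMmhhgg gametes: TMhg×4, Tmhg×4, tMhg×4, tmhg×4
TtMmHhGg×TtMmhhgg grid (16·16=256): TTMMHhGg=4 TTMMHhgg=4 TTMMhhGg=4 TTMMhhgg=4 TTMmHhGg=8 TTMmHhgg=8 TTMmhhGg=8 TTMmhhgg=8 TTmmHhGg=4 TTmmHhgg=4 TTmmhhGg=4 TTmmhhgg=4 TtMMHhGg=8 TtMMHhgg=8 TtMMhhGg=8 TtMMhhgg=8 TtMmHhGg=16 TtMmHhgg=16 TtMmhhGg=16 TtMmhhgg=16 TtmmHhGg=8 TtmmHhgg=8 TtmmhhGg=8 Ttmmhhgg=8 ttMMHhGg=4 ttMMHhgg=4 ttMMhhGg=4 ttMMhhgg=4 ttMmHhGg=8 ttMmHhgg=8 ttMmhhGg=8 ttMmhhgg=8 ttmmHhGg=4 ttmmHhgg=4 ttmmhhGg=4 ttmmhhgg=4
ttMMHhGg hits 4/256; gcd=4; 4÷4/256÷4 = 1/64

P(ttMMHhGg) = 1/64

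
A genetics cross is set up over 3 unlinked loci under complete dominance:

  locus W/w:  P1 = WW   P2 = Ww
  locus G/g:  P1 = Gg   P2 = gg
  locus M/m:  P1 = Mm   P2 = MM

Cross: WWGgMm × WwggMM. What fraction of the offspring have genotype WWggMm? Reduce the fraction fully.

P(WWggMm) = 1/8

WWGgMm gametes: WGM×2, WGm×2, WgM×2, Wgm×2
WwggMM gametes: WgM×4, wgM×4
WWGgMm×WwggMM grid (8·8=64): WWGgMM=8 WWGgMm=8 WWggMM=8 WWggMm=8 WwGgMM=8 WwGgMm=8 WwggMM=8 WwggMm=8
WWggMm hits 8/64; gcd=8; 8÷8/64÷8 = 1/8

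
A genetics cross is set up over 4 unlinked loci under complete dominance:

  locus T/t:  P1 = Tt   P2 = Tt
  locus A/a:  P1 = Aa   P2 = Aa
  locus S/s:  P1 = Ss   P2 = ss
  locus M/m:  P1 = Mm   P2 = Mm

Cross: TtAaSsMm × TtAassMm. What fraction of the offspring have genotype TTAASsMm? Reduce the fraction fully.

P(TTAASsMm) = 1/64

TtAaSsMm gametes: TASM×1, TASm×1, TAsM×1, TAsm×1, TaSM×1, TaSm×1, TasM×1, Tasm×1, tASM×1, tASm×1, tAsM×1, tAsm×1, taSM×1, taSm×1, tasM×1, tasm×1
TtAassMm gametes: TAsM×2, TAsm×2, TasM×2, Tasm×2, tAsM×2, tAsm×2, tasM×2, tasm×2
TtAaSsMm×TtAassMm grid (16·16=256): TTAASsMM=2 TTAASsMm=4 TTAASsmm=2 TTAAssMM=2 TTAAssMm=4 TTAAssmm=2 TTAaSsMM=4 TTAaSsMm=8 TTAaSsmm=4 TTAassMM=4 TTAassMm=8 TTAassmm=4 TTaaSsMM=2 TTaaSsMm=4 TTaaSsmm=2 TTaassMM=2 TTaassMm=4 TTaassmm=2 TtAASsMM=4 TtAASsMm=8 TtAASsmm=4 TtAAssMM=4 TtAAssMm=8 TtAAssmm=4 TtAaSsMM=8 TtAaSsMm=16 TtAaSsmm=8 TtAassMM=8 TtAassMm=16 TtAassmm=8 TtaaSsMM=4 TtaaSsMm=8 TtaaSsmm=4 TtaassMM=4 TtaassMm=8 Ttaassmm=4 ttAASsMM=2 ttAASsMm=4 ttAASsmm=2 ttAAssMM=2 ttAAssMm=4 ttAAssmm=2 ttAaSsMM=4 ttAaSsMm=8 ttAaSsmm=4 ttAassMM=4 ttAassMm=8 ttAassmm=4 ttaaSsMM=2 ttaaSsMm=4 ttaaSsmm=2 ttaassMM=2 ttaassMm=4 ttaassmm=2
TTAASsMm hits 4/256; gcd=4; 4÷4/256÷4 = 1/64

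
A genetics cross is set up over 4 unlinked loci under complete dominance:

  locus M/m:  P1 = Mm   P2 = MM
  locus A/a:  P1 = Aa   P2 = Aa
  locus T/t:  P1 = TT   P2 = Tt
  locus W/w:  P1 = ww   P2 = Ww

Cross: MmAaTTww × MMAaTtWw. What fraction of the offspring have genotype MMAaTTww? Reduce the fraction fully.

MmAaTTww gametes: MATw×4, MaTw×4, mATw×4, maTw×4
MMAaTtWw gametes: MATW×2, MATw×2, MAtW×2, MAtw×2, MaTW×2, MaTw×2, MatW×2, Matw×2
MmAaTTww×MMAaTtWw grid (16·16=256): MMAATTWw=8 MMAATTww=8 MMAATtWw=8 MMAATtww=8 MMAaTTWw=16 MMAaTTww=16 MMAaTtWw=16 MMAaTtww=16 MMaaTTWw=8 MMaaTTww=8 MMaaTtWw=8 MMaaTtww=8 MmAATTWw=8 MmAATTww=8 MmAATtWw=8 MmAATtww=8 MmAaTTWw=16 MmAaTTww=16 MmAaTtWw=16 MmAaTtww=16 MmaaTTWw=8 MmaaTTww=8 MmaaTtWw=8 MmaaTtww=8
MMAaTTww hits 16/256; gcd=16; 16÷16/256÷16 = 1/16

P(MMAaTTww) = 1/16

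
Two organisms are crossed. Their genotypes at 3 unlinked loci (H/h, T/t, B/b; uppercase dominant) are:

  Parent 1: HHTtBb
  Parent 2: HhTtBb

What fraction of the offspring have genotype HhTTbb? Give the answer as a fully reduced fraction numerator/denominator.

P(HhTTbb) = 1/32

HHTtBb gametes: HTB×2, HTb×2, HtB×2, Htb×2
HhTtBb gametes: HTB×1, HTb×1, HtB×1, Htb×1, hTB×1, hTb×1, htB×1, htb×1
HHTtBb×HhTtBb grid (8·8=64): HHTTBB=2 HHTTBb=4 HHTTbb=2 HHTtBB=4 HHTtBb=8 HHTtbb=4 HHttBB=2 HHttBb=4 HHttbb=2 HhTTBB=2 HhTTBb=4 HhTTbb=2 HhTtBB=4 HhTtBb=8 HhTtbb=4 HhttBB=2 HhttBb=4 Hhttbb=2
HhTTbb hits 2/64; gcd=2; 2÷2/64÷2 = 1/32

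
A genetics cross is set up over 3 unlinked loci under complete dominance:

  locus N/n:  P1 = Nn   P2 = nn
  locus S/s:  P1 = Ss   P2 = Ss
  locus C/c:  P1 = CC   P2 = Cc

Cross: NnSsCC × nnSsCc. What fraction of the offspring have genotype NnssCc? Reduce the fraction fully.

NnSsCC gametes: NSC×2, NsC×2, nSC×2, nsC×2
nnSsCc gametes: nSC×2, nSc×2, nsC×2, nsc×2
NnSsCC×nnSsCc grid (8·8=64): NnSSCC=4 NnSSCc=4 NnSsCC=8 NnSsCc=8 NnssCC=4 NnssCc=4 nnSSCC=4 nnSSCc=4 nnSsCC=8 nnSsCc=8 nnssCC=4 nnssCc=4
NnssCc hits 4/64; gcd=4; 4÷4/64÷4 = 1/16

P(NnssCc) = 1/16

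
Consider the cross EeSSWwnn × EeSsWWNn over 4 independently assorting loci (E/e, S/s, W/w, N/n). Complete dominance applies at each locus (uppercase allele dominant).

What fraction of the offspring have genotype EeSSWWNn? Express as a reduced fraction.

P(EeSSWWNn) = 1/16

EeSSWwnn gametes: ESWn×4, ESwn×4, eSWn×4, eSwn×4
EeSsWWNn gametes: ESWN×2, ESWn×2, EsWN×2, EsWn×2, eSWN×2, eSWn×2, esWN×2, esWn×2
EeSSWwnn×EeSsWWNn grid (16·16=256): EESSWWNn=8 EESSWWnn=8 EESSWwNn=8 EESSWwnn=8 EESsWWNn=8 EESsWWnn=8 EESsWwNn=8 EESsWwnn=8 EeSSWWNn=16 EeSSWWnn=16 EeSSWwNn=16 EeSSWwnn=16 EeSsWWNn=16 EeSsWWnn=16 EeSsWwNn=16 EeSsWwnn=16 eeSSWWNn=8 eeSSWWnn=8 eeSSWwNn=8 eeSSWwnn=8 eeSsWWNn=8 eeSsWWnn=8 eeSsWwNn=8 eeSsWwnn=8
EeSSWWNn hits 16/256; gcd=16; 16÷16/256÷16 = 1/16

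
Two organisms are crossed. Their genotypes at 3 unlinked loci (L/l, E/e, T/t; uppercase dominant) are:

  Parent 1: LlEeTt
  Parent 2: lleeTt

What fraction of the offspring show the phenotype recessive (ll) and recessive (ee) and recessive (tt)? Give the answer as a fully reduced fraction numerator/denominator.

P(ll ee tt) = 1/16

LlEeTt gametes: LET×1, LEt×1, LeT×1, Let×1, lET×1, lEt×1, leT×1, let×1
lleeTt gametes: leT×4, let×4
LlEeTt×lleeTt grid (8·8=64): LlEeTT=4 LlEeTt=8 LlEett=4 LleeTT=4 LleeTt=8 Lleett=4 llEeTT=4 llEeTt=8 llEett=4 lleeTT=4 lleeTt=8 lleett=4
ll ee tt hits 4/64; gcd=4; 4÷4/64÷4 = 1/16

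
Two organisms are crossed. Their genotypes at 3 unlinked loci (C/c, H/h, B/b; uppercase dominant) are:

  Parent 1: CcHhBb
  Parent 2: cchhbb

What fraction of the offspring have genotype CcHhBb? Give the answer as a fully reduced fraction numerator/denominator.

P(CcHhBb) = 1/8

CcHhBb gametes: CHB×1, CHb×1, ChB×1, Chb×1, cHB×1, cHb×1, chB×1, chb×1
cchhbb gametes: chb×8
CcHhBb×cchhbb grid (8·8=64): CcHhBb=8 CcHhbb=8 CchhBb=8 Cchhbb=8 ccHhBb=8 ccHhbb=8 cchhBb=8 cchhbb=8
CcHhBb hits 8/64; gcd=8; 8÷8/64÷8 = 1/8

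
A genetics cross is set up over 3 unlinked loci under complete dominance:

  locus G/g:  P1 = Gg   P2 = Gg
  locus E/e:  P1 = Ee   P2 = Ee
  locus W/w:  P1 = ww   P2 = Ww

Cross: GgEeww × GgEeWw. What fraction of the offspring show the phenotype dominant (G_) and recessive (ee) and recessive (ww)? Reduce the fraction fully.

GgEeww gametes: GEw×2, Gew×2, gEw×2, gew×2
GgEeWw gametes: GEW×1, GEw×1, GeW×1, Gew×1, gEW×1, gEw×1, geW×1, gew×1
GgEeww×GgEeWw grid (8·8=64): GGEEWw=2 GGEEww=2 GGEeWw=4 GGEeww=4 GGeeWw=2 GGeeww=2 GgEEWw=4 GgEEww=4 GgEeWw=8 GgEeww=8 GgeeWw=4 Ggeeww=4 ggEEWw=2 ggEEww=2 ggEeWw=4 ggEeww=4 ggeeWw=2 ggeeww=2
G_ ee ww hits 6/64; gcd=2; 6÷2/64÷2 = 3/32

P(G_ ee ww) = 3/32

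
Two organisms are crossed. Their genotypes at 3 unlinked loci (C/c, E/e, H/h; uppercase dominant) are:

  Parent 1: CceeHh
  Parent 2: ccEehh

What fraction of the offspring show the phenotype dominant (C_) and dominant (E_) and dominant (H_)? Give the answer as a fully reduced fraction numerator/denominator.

CceeHh gametes: CeH×2, Ceh×2, ceH×2, ceh×2
ccEehh gametes: cEh×4, ceh×4
CceeHh×ccEehh grid (8·8=64): CcEeHh=8 CcEehh=8 CceeHh=8 Cceehh=8 ccEeHh=8 ccEehh=8 cceeHh=8 cceehh=8
C_ E_ H_ hits 8/64; gcd=8; 8÷8/64÷8 = 1/8

P(C_ E_ H_) = 1/8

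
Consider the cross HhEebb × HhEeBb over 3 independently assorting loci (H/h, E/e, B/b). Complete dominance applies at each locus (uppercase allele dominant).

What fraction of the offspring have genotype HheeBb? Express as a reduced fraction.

HhEebb gametes: HEb×2, Heb×2, hEb×2, heb×2
HhEeBb gametes: HEB×1, HEb×1, HeB×1, Heb×1, hEB×1, hEb×1, heB×1, heb×1
HhEebb×HhEeBb grid (8·8=64): HHEEBb=2 HHEEbb=2 HHEeBb=4 HHEebb=4 HHeeBb=2 HHeebb=2 HhEEBb=4 HhEEbb=4 HhEeBb=8 HhEebb=8 HheeBb=4 Hheebb=4 hhEEBb=2 hhEEbb=2 hhEeBb=4 hhEebb=4 hheeBb=2 hheebb=2
HheeBb hits 4/64; gcd=4; 4÷4/64÷4 = 1/16

P(HheeBb) = 1/16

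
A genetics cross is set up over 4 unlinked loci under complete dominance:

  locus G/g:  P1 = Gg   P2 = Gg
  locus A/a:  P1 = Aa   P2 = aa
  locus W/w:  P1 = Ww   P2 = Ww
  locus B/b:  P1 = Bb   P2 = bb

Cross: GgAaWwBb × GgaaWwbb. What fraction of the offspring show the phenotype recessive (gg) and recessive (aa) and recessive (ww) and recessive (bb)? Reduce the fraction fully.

P(gg aa ww bb) = 1/64

GgAaWwBb gametes: GAWB×1, GAWb×1, GAwB×1, GAwb×1, GaWB×1, GaWb×1, GawB×1, Gawb×1, gAWB×1, gAWb×1, gAwB×1, gAwb×1, gaWB×1, gaWb×1, gawB×1, gawb×1
GgaaWwbb gametes: GaWb×4, Gawb×4, gaWb×4, gawb×4
GgAaWwBb×GgaaWwbb grid (16·16=256): GGAaWWBb=4 GGAaWWbb=4 GGAaWwBb=8 GGAaWwbb=8 GGAawwBb=4 GGAawwbb=4 GGaaWWBb=4 GGaaWWbb=4 GGaaWwBb=8 GGaaWwbb=8 GGaawwBb=4 GGaawwbb=4 GgAaWWBb=8 GgAaWWbb=8 GgAaWwBb=16 GgAaWwbb=16 GgAawwBb=8 GgAawwbb=8 GgaaWWBb=8 GgaaWWbb=8 GgaaWwBb=16 GgaaWwbb=16 GgaawwBb=8 Ggaawwbb=8 ggAaWWBb=4 ggAaWWbb=4 ggAaWwBb=8 ggAaWwbb=8 ggAawwBb=4 ggAawwbb=4 ggaaWWBb=4 ggaaWWbb=4 ggaaWwBb=8 ggaaWwbb=8 ggaawwBb=4 ggaawwbb=4
gg aa ww bb hits 4/256; gcd=4; 4÷4/256÷4 = 1/64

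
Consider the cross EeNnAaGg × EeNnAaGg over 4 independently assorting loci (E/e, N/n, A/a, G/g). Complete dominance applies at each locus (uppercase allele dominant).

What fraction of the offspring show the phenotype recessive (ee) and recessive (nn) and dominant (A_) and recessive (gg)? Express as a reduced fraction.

EeNnAaGg gametes: ENAG×1, ENAg×1, ENaG×1, ENag×1, EnAG×1, EnAg×1, EnaG×1, Enag×1, eNAG×1, eNAg×1, eNaG×1, eNag×1, enAG×1, enAg×1, enaG×1, enag×1
EeNnAaGg gametes: ENAG×1, ENAg×1, ENaG×1, ENag×1, EnAG×1, EnAg×1, EnaG×1, Enag×1, eNAG×1, eNAg×1, eNaG×1, eNag×1, enAG×1, enAg×1, enaG×1, enag×1
EeNnAaGg×EeNnAaGg grid (16·16=256): EENNAAGG=1 EENNAAGg=2 EENNAAgg=1 EENNAaGG=2 EENNAaGg=4 EENNAagg=2 EENNaaGG=1 EENNaaGg=2 EENNaagg=1 EENnAAGG=2 EENnAAGg=4 EENnAAgg=2 EENnAaGG=4 EENnAaGg=8 EENnAagg=4 EENnaaGG=2 EENnaaGg=4 EENnaagg=2 EEnnAAGG=1 EEnnAAGg=2 EEnnAAgg=1 EEnnAaGG=2 EEnnAaGg=4 EEnnAagg=2 EEnnaaGG=1 EEnnaaGg=2 EEnnaagg=1 EeNNAAGG=2 EeNNAAGg=4 EeNNAAgg=2 EeNNAaGG=4 EeNNAaGg=8 EeNNAagg=4 EeNNaaGG=2 EeNNaaGg=4 EeNNaagg=2 EeNnAAGG=4 EeNnAAGg=8 EeNnAAgg=4 EeNnAaGG=8 EeNnAaGg=16 EeNnAagg=8 EeNnaaGG=4 EeNnaaGg=8 EeNnaagg=4 EennAAGG=2 EennAAGg=4 EennAAgg=2 EennAaGG=4 EennAaGg=8 EennAagg=4 EennaaGG=2 EennaaGg=4 Eennaagg=2 eeNNAAGG=1 eeNNAAGg=2 eeNNAAgg=1 eeNNAaGG=2 eeNNAaGg=4 eeNNAagg=2 eeNNaaGG=1 eeNNaaGg=2 eeNNaagg=1 eeNnAAGG=2 eeNnAAGg=4 eeNnAAgg=2 eeNnAaGG=4 eeNnAaGg=8 eeNnAagg=4 eeNnaaGG=2 eeNnaaGg=4 eeNnaagg=2 eennAAGG=1 eennAAGg=2 eennAAgg=1 eennAaGG=2 eennAaGg=4 eennAagg=2 eennaaGG=1 eennaaGg=2 eennaagg=1
ee nn A_ gg hits 3/256; gcd=1; 3÷1/256÷1 = 3/256

P(ee nn A_ gg) = 3/256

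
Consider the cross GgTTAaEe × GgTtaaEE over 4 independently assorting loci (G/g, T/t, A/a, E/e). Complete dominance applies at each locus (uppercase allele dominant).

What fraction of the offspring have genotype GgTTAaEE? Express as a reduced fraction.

P(GgTTAaEE) = 1/16

GgTTAaEe gametes: GTAE×2, GTAe×2, GTaE×2, GTae×2, gTAE×2, gTAe×2, gTaE×2, gTae×2
GgTtaaEE gametes: GTaE×4, GtaE×4, gTaE×4, gtaE×4
GgTTAaEe×GgTtaaEE grid (16·16=256): GGTTAaEE=8 GGTTAaEe=8 GGTTaaEE=8 GGTTaaEe=8 GGTtAaEE=8 GGTtAaEe=8 GGTtaaEE=8 GGTtaaEe=8 GgTTAaEE=16 GgTTAaEe=16 GgTTaaEE=16 GgTTaaEe=16 GgTtAaEE=16 GgTtAaEe=16 GgTtaaEE=16 GgTtaaEe=16 ggTTAaEE=8 ggTTAaEe=8 ggTTaaEE=8 ggTTaaEe=8 ggTtAaEE=8 ggTtAaEe=8 ggTtaaEE=8 ggTtaaEe=8
GgTTAaEE hits 16/256; gcd=16; 16÷16/256÷16 = 1/16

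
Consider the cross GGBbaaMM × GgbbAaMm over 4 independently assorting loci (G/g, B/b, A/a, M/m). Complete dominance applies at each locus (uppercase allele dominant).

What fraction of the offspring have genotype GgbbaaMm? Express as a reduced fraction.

GGBbaaMM gametes: GBaM×8, GbaM×8
GgbbAaMm gametes: GbAM×2, GbAm×2, GbaM×2, Gbam×2, gbAM×2, gbAm×2, gbaM×2, gbam×2
GGBbaaMM×GgbbAaMm grid (16·16=256): GGBbAaMM=16 GGBbAaMm=16 GGBbaaMM=16 GGBbaaMm=16 GGbbAaMM=16 GGbbAaMm=16 GGbbaaMM=16 GGbbaaMm=16 GgBbAaMM=16 GgBbAaMm=16 GgBbaaMM=16 GgBbaaMm=16 GgbbAaMM=16 GgbbAaMm=16 GgbbaaMM=16 GgbbaaMm=16
GgbbaaMm hits 16/256; gcd=16; 16÷16/256÷16 = 1/16

P(GgbbaaMm) = 1/16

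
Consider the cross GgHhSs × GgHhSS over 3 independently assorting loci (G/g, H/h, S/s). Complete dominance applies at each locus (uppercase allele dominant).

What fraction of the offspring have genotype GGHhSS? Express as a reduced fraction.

GgHhSs gametes: GHS×1, GHs×1, GhS×1, Ghs×1, gHS×1, gHs×1, ghS×1, ghs×1
GgHhSS gametes: GHS×2, GhS×2, gHS×2, ghS×2
GgHhSs×GgHhSS grid (8·8=64): GGHHSS=2 GGHHSs=2 GGHhSS=4 GGHhSs=4 GGhhSS=2 GGhhSs=2 GgHHSS=4 GgHHSs=4 GgHhSS=8 GgHhSs=8 GghhSS=4 GghhSs=4 ggHHSS=2 ggHHSs=2 ggHhSS=4 ggHhSs=4 gghhSS=2 gghhSs=2
GGHhSS hits 4/64; gcd=4; 4÷4/64÷4 = 1/16

P(GGHhSS) = 1/16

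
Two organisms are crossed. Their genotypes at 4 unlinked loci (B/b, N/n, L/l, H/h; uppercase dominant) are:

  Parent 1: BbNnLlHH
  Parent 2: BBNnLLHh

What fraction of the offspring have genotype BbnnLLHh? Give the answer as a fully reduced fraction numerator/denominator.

P(BbnnLLHh) = 1/32

BbNnLlHH gametes: BNLH×2, BNlH×2, BnLH×2, BnlH×2, bNLH×2, bNlH×2, bnLH×2, bnlH×2
BBNnLLHh gametes: BNLH×4, BNLh×4, BnLH×4, BnLh×4
BbNnLlHH×BBNnLLHh grid (16·16=256): BBNNLLHH=8 BBNNLLHh=8 BBNNLlHH=8 BBNNLlHh=8 BBNnLLHH=16 BBNnLLHh=16 BBNnLlHH=16 BBNnLlHh=16 BBnnLLHH=8 BBnnLLHh=8 BBnnLlHH=8 BBnnLlHh=8 BbNNLLHH=8 BbNNLLHh=8 BbNNLlHH=8 BbNNLlHh=8 BbNnLLHH=16 BbNnLLHh=16 BbNnLlHH=16 BbNnLlHh=16 BbnnLLHH=8 BbnnLLHh=8 BbnnLlHH=8 BbnnLlHh=8
BbnnLLHh hits 8/256; gcd=8; 8÷8/256÷8 = 1/32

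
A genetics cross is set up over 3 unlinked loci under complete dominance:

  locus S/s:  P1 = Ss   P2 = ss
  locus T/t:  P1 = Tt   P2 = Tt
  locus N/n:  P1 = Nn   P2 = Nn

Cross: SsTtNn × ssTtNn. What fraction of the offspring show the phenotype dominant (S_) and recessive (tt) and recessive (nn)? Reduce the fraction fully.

SsTtNn gametes: STN×1, STn×1, StN×1, Stn×1, sTN×1, sTn×1, stN×1, stn×1
ssTtNn gametes: sTN×2, sTn×2, stN×2, stn×2
SsTtNn×ssTtNn grid (8·8=64): SsTTNN=2 SsTTNn=4 SsTTnn=2 SsTtNN=4 SsTtNn=8 SsTtnn=4 SsttNN=2 SsttNn=4 Ssttnn=2 ssTTNN=2 ssTTNn=4 ssTTnn=2 ssTtNN=4 ssTtNn=8 ssTtnn=4 ssttNN=2 ssttNn=4 ssttnn=2
S_ tt nn hits 2/64; gcd=2; 2÷2/64÷2 = 1/32

P(S_ tt nn) = 1/32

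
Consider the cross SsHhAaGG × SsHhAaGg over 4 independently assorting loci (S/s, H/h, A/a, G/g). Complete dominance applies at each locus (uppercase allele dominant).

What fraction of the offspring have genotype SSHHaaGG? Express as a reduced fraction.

SsHhAaGG gametes: SHAG×2, SHaG×2, ShAG×2, ShaG×2, sHAG×2, sHaG×2, shAG×2, shaG×2
SsHhAaGg gametes: SHAG×1, SHAg×1, SHaG×1, SHag×1, ShAG×1, ShAg×1, ShaG×1, Shag×1, sHAG×1, sHAg×1, sHaG×1, sHag×1, shAG×1, shAg×1, shaG×1, shag×1
SsHhAaGG×SsHhAaGg grid (16·16=256): SSHHAAGG=2 SSHHAAGg=2 SSHHAaGG=4 SSHHAaGg=4 SSHHaaGG=2 SSHHaaGg=2 SSHhAAGG=4 SSHhAAGg=4 SSHhAaGG=8 SSHhAaGg=8 SSHhaaGG=4 SSHhaaGg=4 SShhAAGG=2 SShhAAGg=2 SShhAaGG=4 SShhAaGg=4 SShhaaGG=2 SShhaaGg=2 SsHHAAGG=4 SsHHAAGg=4 SsHHAaGG=8 SsHHAaGg=8 SsHHaaGG=4 SsHHaaGg=4 SsHhAAGG=8 SsHhAAGg=8 SsHhAaGG=16 SsHhAaGg=16 SsHhaaGG=8 SsHhaaGg=8 SshhAAGG=4 SshhAAGg=4 SshhAaGG=8 SshhAaGg=8 SshhaaGG=4 SshhaaGg=4 ssHHAAGG=2 ssHHAAGg=2 ssHHAaGG=4 ssHHAaGg=4 ssHHaaGG=2 ssHHaaGg=2 ssHhAAGG=4 ssHhAAGg=4 ssHhAaGG=8 ssHhAaGg=8 ssHhaaGG=4 ssHhaaGg=4 sshhAAGG=2 sshhAAGg=2 sshhAaGG=4 sshhAaGg=4 sshhaaGG=2 sshhaaGg=2
SSHHaaGG hits 2/256; gcd=2; 2÷2/256÷2 = 1/128

P(SSHHaaGG) = 1/128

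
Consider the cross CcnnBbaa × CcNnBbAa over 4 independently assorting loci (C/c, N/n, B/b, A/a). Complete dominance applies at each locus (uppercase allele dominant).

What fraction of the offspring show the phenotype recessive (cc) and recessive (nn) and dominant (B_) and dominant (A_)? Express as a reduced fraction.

P(cc nn B_ A_) = 3/64

CcnnBbaa gametes: CnBa×4, Cnba×4, cnBa×4, cnba×4
CcNnBbAa gametes: CNBA×1, CNBa×1, CNbA×1, CNba×1, CnBA×1, CnBa×1, CnbA×1, Cnba×1, cNBA×1, cNBa×1, cNbA×1, cNba×1, cnBA×1, cnBa×1, cnbA×1, cnba×1
CcnnBbaa×CcNnBbAa grid (16·16=256): CCNnBBAa=4 CCNnBBaa=4 CCNnBbAa=8 CCNnBbaa=8 CCNnbbAa=4 CCNnbbaa=4 CCnnBBAa=4 CCnnBBaa=4 CCnnBbAa=8 CCnnBbaa=8 CCnnbbAa=4 CCnnbbaa=4 CcNnBBAa=8 CcNnBBaa=8 CcNnBbAa=16 CcNnBbaa=16 CcNnbbAa=8 CcNnbbaa=8 CcnnBBAa=8 CcnnBBaa=8 CcnnBbAa=16 CcnnBbaa=16 CcnnbbAa=8 Ccnnbbaa=8 ccNnBBAa=4 ccNnBBaa=4 ccNnBbAa=8 ccNnBbaa=8 ccNnbbAa=4 ccNnbbaa=4 ccnnBBAa=4 ccnnBBaa=4 ccnnBbAa=8 ccnnBbaa=8 ccnnbbAa=4 ccnnbbaa=4
cc nn B_ A_ hits 12/256; gcd=4; 12÷4/256÷4 = 3/64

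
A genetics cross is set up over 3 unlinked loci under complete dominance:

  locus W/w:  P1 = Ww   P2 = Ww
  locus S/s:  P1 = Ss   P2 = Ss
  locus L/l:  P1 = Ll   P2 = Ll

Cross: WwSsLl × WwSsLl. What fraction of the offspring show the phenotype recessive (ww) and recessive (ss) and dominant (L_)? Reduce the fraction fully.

P(ww ss L_) = 3/64

WwSsLl gametes: WSL×1, WSl×1, WsL×1, Wsl×1, wSL×1, wSl×1, wsL×1, wsl×1
WwSsLl gametes: WSL×1, WSl×1, WsL×1, Wsl×1, wSL×1, wSl×1, wsL×1, wsl×1
WwSsLl×WwSsLl grid (8·8=64): WWSSLL=1 WWSSLl=2 WWSSll=1 WWSsLL=2 WWSsLl=4 WWSsll=2 WWssLL=1 WWssLl=2 WWssll=1 WwSSLL=2 WwSSLl=4 WwSSll=2 WwSsLL=4 WwSsLl=8 WwSsll=4 WwssLL=2 WwssLl=4 Wwssll=2 wwSSLL=1 wwSSLl=2 wwSSll=1 wwSsLL=2 wwSsLl=4 wwSsll=2 wwssLL=1 wwssLl=2 wwssll=1
ww ss L_ hits 3/64; gcd=1; 3÷1/64÷1 = 3/64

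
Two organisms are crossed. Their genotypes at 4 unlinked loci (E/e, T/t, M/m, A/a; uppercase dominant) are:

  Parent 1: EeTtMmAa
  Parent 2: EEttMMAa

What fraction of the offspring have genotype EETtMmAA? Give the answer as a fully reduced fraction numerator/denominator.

P(EETtMmAA) = 1/32

EeTtMmAa gametes: ETMA×1, ETMa×1, ETmA×1, ETma×1, EtMA×1, EtMa×1, EtmA×1, Etma×1, eTMA×1, eTMa×1, eTmA×1, eTma×1, etMA×1, etMa×1, etmA×1, etma×1
EEttMMAa gametes: EtMA×8, EtMa×8
EeTtMmAa×EEttMMAa grid (16·16=256): EETtMMAA=8 EETtMMAa=16 EETtMMaa=8 EETtMmAA=8 EETtMmAa=16 EETtMmaa=8 EEttMMAA=8 EEttMMAa=16 EEttMMaa=8 EEttMmAA=8 EEttMmAa=16 EEttMmaa=8 EeTtMMAA=8 EeTtMMAa=16 EeTtMMaa=8 EeTtMmAA=8 EeTtMmAa=16 EeTtMmaa=8 EettMMAA=8 EettMMAa=16 EettMMaa=8 EettMmAA=8 EettMmAa=16 EettMmaa=8
EETtMmAA hits 8/256; gcd=8; 8÷8/256÷8 = 1/32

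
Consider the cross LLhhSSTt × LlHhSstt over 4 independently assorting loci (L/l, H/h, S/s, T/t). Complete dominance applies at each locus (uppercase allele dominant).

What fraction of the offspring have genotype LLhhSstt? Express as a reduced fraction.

LLhhSSTt gametes: LhST×8, LhSt×8
LlHhSstt gametes: LHSt×2, LHst×2, LhSt×2, Lhst×2, lHSt×2, lHst×2, lhSt×2, lhst×2
LLhhSSTt×LlHhSstt grid (16·16=256): LLHhSSTt=16 LLHhSStt=16 LLHhSsTt=16 LLHhSstt=16 LLhhSSTt=16 LLhhSStt=16 LLhhSsTt=16 LLhhSstt=16 LlHhSSTt=16 LlHhSStt=16 LlHhSsTt=16 LlHhSstt=16 LlhhSSTt=16 LlhhSStt=16 LlhhSsTt=16 LlhhSstt=16
LLhhSstt hits 16/256; gcd=16; 16÷16/256÷16 = 1/16

P(LLhhSstt) = 1/16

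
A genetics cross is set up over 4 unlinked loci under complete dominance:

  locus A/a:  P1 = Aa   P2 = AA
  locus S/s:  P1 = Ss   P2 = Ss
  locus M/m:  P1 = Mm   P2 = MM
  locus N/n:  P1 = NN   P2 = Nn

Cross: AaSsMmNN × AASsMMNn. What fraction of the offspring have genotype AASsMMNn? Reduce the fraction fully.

P(AASsMMNn) = 1/16

AaSsMmNN gametes: ASMN×2, ASmN×2, AsMN×2, AsmN×2, aSMN×2, aSmN×2, asMN×2, asmN×2
AASsMMNn gametes: ASMN×4, ASMn×4, AsMN×4, AsMn×4
AaSsMmNN×AASsMMNn grid (16·16=256): AASSMMNN=8 AASSMMNn=8 AASSMmNN=8 AASSMmNn=8 AASsMMNN=16 AASsMMNn=16 AASsMmNN=16 AASsMmNn=16 AAssMMNN=8 AAssMMNn=8 AAssMmNN=8 AAssMmNn=8 AaSSMMNN=8 AaSSMMNn=8 AaSSMmNN=8 AaSSMmNn=8 AaSsMMNN=16 AaSsMMNn=16 AaSsMmNN=16 AaSsMmNn=16 AassMMNN=8 AassMMNn=8 AassMmNN=8 AassMmNn=8
AASsMMNn hits 16/256; gcd=16; 16÷16/256÷16 = 1/16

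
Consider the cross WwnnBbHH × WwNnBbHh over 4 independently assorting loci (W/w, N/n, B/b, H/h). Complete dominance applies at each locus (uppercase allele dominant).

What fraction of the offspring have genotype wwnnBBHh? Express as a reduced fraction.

WwnnBbHH gametes: WnBH×4, WnbH×4, wnBH×4, wnbH×4
WwNnBbHh gametes: WNBH×1, WNBh×1, WNbH×1, WNbh×1, WnBH×1, WnBh×1, WnbH×1, Wnbh×1, wNBH×1, wNBh×1, wNbH×1, wNbh×1, wnBH×1, wnBh×1, wnbH×1, wnbh×1
WwnnBbHH×WwNnBbHh grid (16·16=256): WWNnBBHH=4 WWNnBBHh=4 WWNnBbHH=8 WWNnBbHh=8 WWNnbbHH=4 WWNnbbHh=4 WWnnBBHH=4 WWnnBBHh=4 WWnnBbHH=8 WWnnBbHh=8 WWnnbbHH=4 WWnnbbHh=4 WwNnBBHH=8 WwNnBBHh=8 WwNnBbHH=16 WwNnBbHh=16 WwNnbbHH=8 WwNnbbHh=8 WwnnBBHH=8 WwnnBBHh=8 WwnnBbHH=16 WwnnBbHh=16 WwnnbbHH=8 WwnnbbHh=8 wwNnBBHH=4 wwNnBBHh=4 wwNnBbHH=8 wwNnBbHh=8 wwNnbbHH=4 wwNnbbHh=4 wwnnBBHH=4 wwnnBBHh=4 wwnnBbHH=8 wwnnBbHh=8 wwnnbbHH=4 wwnnbbHh=4
wwnnBBHh hits 4/256; gcd=4; 4÷4/256÷4 = 1/64

P(wwnnBBHh) = 1/64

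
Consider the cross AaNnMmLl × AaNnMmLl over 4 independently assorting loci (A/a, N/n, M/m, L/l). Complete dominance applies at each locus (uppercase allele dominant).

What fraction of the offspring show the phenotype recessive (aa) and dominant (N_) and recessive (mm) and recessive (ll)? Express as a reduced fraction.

AaNnMmLl gametes: ANML×1, ANMl×1, ANmL×1, ANml×1, AnML×1, AnMl×1, AnmL×1, Anml×1, aNML×1, aNMl×1, aNmL×1, aNml×1, anML×1, anMl×1, anmL×1, anml×1
AaNnMmLl gametes: ANML×1, ANMl×1, ANmL×1, ANml×1, AnML×1, AnMl×1, AnmL×1, Anml×1, aNML×1, aNMl×1, aNmL×1, aNml×1, anML×1, anMl×1, anmL×1, anml×1
AaNnMmLl×AaNnMmLl grid (16·16=256): AANNMMLL=1 AANNMMLl=2 AANNMMll=1 AANNMmLL=2 AANNMmLl=4 AANNMmll=2 AANNmmLL=1 AANNmmLl=2 AANNmmll=1 AANnMMLL=2 AANnMMLl=4 AANnMMll=2 AANnMmLL=4 AANnMmLl=8 AANnMmll=4 AANnmmLL=2 AANnmmLl=4 AANnmmll=2 AAnnMMLL=1 AAnnMMLl=2 AAnnMMll=1 AAnnMmLL=2 AAnnMmLl=4 AAnnMmll=2 AAnnmmLL=1 AAnnmmLl=2 AAnnmmll=1 AaNNMMLL=2 AaNNMMLl=4 AaNNMMll=2 AaNNMmLL=4 AaNNMmLl=8 AaNNMmll=4 AaNNmmLL=2 AaNNmmLl=4 AaNNmmll=2 AaNnMMLL=4 AaNnMMLl=8 AaNnMMll=4 AaNnMmLL=8 AaNnMmLl=16 AaNnMmll=8 AaNnmmLL=4 AaNnmmLl=8 AaNnmmll=4 AannMMLL=2 AannMMLl=4 AannMMll=2 AannMmLL=4 AannMmLl=8 AannMmll=4 AannmmLL=2 AannmmLl=4 Aannmmll=2 aaNNMMLL=1 aaNNMMLl=2 aaNNMMll=1 aaNNMmLL=2 aaNNMmLl=4 aaNNMmll=2 aaNNmmLL=1 aaNNmmLl=2 aaNNmmll=1 aaNnMMLL=2 aaNnMMLl=4 aaNnMMll=2 aaNnMmLL=4 aaNnMmLl=8 aaNnMmll=4 aaNnmmLL=2 aaNnmmLl=4 aaNnmmll=2 aannMMLL=1 aannMMLl=2 aannMMll=1 aannMmLL=2 aannMmLl=4 aannMmll=2 aannmmLL=1 aannmmLl=2 aannmmll=1
aa N_ mm ll hits 3/256; gcd=1; 3÷1/256÷1 = 3/256

P(aa N_ mm ll) = 3/256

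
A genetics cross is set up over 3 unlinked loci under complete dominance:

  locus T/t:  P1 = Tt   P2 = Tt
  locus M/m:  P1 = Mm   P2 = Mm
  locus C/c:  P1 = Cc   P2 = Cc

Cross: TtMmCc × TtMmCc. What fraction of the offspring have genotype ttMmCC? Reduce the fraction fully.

P(ttMmCC) = 1/32

TtMmCc gametes: TMC×1, TMc×1, TmC×1, Tmc×1, tMC×1, tMc×1, tmC×1, tmc×1
TtMmCc gametes: TMC×1, TMc×1, TmC×1, Tmc×1, tMC×1, tMc×1, tmC×1, tmc×1
TtMmCc×TtMmCc grid (8·8=64): TTMMCC=1 TTMMCc=2 TTMMcc=1 TTMmCC=2 TTMmCc=4 TTMmcc=2 TTmmCC=1 TTmmCc=2 TTmmcc=1 TtMMCC=2 TtMMCc=4 TtMMcc=2 TtMmCC=4 TtMmCc=8 TtMmcc=4 TtmmCC=2 TtmmCc=4 Ttmmcc=2 ttMMCC=1 ttMMCc=2 ttMMcc=1 ttMmCC=2 ttMmCc=4 ttMmcc=2 ttmmCC=1 ttmmCc=2 ttmmcc=1
ttMmCC hits 2/64; gcd=2; 2÷2/64÷2 = 1/32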